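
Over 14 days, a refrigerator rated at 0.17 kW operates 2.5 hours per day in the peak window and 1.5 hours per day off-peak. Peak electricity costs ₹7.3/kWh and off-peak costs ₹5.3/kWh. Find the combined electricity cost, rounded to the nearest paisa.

₹62.36

Peak energy = 0.17 kW × 2.5 h × 14 = 5.95 kWh
Off-peak energy = 0.17 kW × 1.5 h × 14 = 3.57 kWh
Cost = 5.95 × ₹7.3 + 3.57 × ₹5.3 = ₹43.435 + ₹18.921 = ₹62.36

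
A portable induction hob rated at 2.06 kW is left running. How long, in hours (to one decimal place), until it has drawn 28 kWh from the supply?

Hours = 28 kWh ÷ 2.06 kW = 13.6 h

13.6 h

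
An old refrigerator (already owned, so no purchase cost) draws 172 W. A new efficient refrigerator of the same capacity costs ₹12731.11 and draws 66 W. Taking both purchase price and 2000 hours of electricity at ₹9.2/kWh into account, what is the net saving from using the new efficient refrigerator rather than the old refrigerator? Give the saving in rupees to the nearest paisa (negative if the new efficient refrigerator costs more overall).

-₹10780.71

old refrigerator: ₹0.00 + (172/1000) kW × 2000 h × ₹9.2 = ₹0.00 + ₹3164.8 = ₹3164.8
new efficient refrigerator: ₹12731.11 + (66/1000) kW × 2000 h × ₹9.2 = ₹12731.11 + ₹1214.4 = ₹13945.51
Saving = ₹3164.8 − ₹13945.51 = −₹10780.71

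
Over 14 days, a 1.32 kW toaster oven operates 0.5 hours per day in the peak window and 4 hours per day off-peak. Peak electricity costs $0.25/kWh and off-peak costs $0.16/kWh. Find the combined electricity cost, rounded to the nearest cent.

$14.14

Peak energy = 1.32 kW × 0.5 h × 14 = 9.24 kWh
Off-peak energy = 1.32 kW × 4 h × 14 = 73.92 kWh
Cost = 9.24 × $0.25 + 73.92 × $0.16 = $2.31 + $11.8272 = $14.14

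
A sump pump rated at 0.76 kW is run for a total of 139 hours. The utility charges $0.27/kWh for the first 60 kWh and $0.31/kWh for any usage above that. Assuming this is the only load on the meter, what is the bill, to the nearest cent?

Energy = 0.76 kW × 139 h = 105.64 kWh
Tier 1 (0–60 kWh): 60 × $0.27 = $16.2
Above 60 kWh: 45.64 × $0.31 = $14.1484
Bill = $30.35

$30.35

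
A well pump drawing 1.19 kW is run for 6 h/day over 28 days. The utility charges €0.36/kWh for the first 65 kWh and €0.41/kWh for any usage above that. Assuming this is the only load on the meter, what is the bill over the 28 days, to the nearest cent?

€78.72

Runtime = 6 h/day × 28 days = 168 h
Energy = 1.19 kW × 168 h = 199.92 kWh
Tier 1 (0–65 kWh): 65 × €0.36 = €23.4
Above 65 kWh: 134.92 × €0.41 = €55.3172
Bill = €78.72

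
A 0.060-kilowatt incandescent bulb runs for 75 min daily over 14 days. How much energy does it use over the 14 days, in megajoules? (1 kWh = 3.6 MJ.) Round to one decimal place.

Runtime = 75 min × 14 = 1050 min = 17.5 h
Energy = 0.06 kW × 17.5 h = 1.05 kWh
= 1.05 × 3.6 MJ = 3.8 MJ

3.8 MJ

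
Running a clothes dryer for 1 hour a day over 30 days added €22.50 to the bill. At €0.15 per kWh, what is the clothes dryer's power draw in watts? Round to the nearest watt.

Energy = €22.50 ÷ €0.15/kWh = 150 kWh
Runtime = 1 h/day × 30 days = 30 h
Power = 150 kWh ÷ 30 h = 5 kW = 5000 W

5000 W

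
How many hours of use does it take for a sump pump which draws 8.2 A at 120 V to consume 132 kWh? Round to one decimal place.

134.1 h

Power = 8.2 A × 120 V = 984 W = 0.984 kW
Hours = 132 kWh ÷ 0.984 kW = 134.1 h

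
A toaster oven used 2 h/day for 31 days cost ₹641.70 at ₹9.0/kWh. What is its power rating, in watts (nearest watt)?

1150 W

Energy = ₹641.70 ÷ ₹9.0/kWh = 71.3 kWh
Runtime = 2 h/day × 31 days = 62 h
Power = 71.3 kWh ÷ 62 h = 1.15 kW = 1150 W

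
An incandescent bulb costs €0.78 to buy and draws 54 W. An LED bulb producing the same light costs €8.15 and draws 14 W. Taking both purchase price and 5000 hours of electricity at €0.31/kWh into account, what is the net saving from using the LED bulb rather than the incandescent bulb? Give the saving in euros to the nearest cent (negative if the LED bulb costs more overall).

incandescent bulb: €0.78 + (54/1000) kW × 5000 h × €0.31 = €0.78 + €83.7 = €84.48
LED bulb: €8.15 + (14/1000) kW × 5000 h × €0.31 = €8.15 + €21.7 = €29.85
Saving = €84.48 − €29.85 = €54.63

€54.63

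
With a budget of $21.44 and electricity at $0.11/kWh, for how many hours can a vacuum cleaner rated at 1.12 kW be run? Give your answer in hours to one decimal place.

174.0 h

Energy available = $21.44 ÷ $0.11/kWh = 194.9091 kWh
Hours = 194.9091 kWh ÷ 1.12 kW = 174.0 h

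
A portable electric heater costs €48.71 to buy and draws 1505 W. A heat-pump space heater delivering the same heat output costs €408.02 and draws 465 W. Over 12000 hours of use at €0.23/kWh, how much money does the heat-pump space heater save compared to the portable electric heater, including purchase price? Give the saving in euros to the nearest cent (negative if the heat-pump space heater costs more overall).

portable electric heater: €48.71 + (1505/1000) kW × 12000 h × €0.23 = €48.71 + €4153.8 = €4202.51
heat-pump space heater: €408.02 + (465/1000) kW × 12000 h × €0.23 = €408.02 + €1283.4 = €1691.42
Saving = €4202.51 − €1691.42 = €2511.09

€2511.09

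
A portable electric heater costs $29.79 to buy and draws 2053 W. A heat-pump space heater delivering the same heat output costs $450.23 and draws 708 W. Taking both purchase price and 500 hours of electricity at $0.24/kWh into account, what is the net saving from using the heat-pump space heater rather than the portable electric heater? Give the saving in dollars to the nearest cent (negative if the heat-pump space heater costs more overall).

-$259.04

portable electric heater: $29.79 + (2053/1000) kW × 500 h × $0.24 = $29.79 + $246.36 = $276.15
heat-pump space heater: $450.23 + (708/1000) kW × 500 h × $0.24 = $450.23 + $84.96 = $535.19
Saving = $276.15 − $535.19 = −$259.04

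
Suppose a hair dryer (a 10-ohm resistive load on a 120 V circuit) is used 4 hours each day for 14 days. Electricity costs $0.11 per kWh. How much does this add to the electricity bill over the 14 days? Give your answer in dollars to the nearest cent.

$8.87

Power = V²/R = 120²/10 = 1440 W = 1.44 kW
Runtime = 4 h/day × 14 days = 56 h
Energy = 1.44 kW × 56 h = 80.64 kWh
Cost = 80.64 kWh × $0.11/kWh = $8.87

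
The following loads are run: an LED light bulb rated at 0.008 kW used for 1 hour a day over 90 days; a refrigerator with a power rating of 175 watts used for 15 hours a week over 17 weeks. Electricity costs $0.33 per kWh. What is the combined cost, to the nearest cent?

$14.96

LED light bulb: Runtime = 1 h/day × 90 days = 90 h
LED light bulb: 0.008 kW × 90 h = 0.72 kWh
refrigerator: Runtime = 15 h/week × 17 weeks = 255 h
refrigerator: 0.175 kW × 255 h = 44.625 kWh
Total energy = 45.345 kWh
Cost = 45.345 × $0.33 = $14.96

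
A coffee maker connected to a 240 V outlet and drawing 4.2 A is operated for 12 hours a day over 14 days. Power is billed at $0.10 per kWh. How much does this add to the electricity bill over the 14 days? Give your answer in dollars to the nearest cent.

Power = 4.2 A × 240 V = 1008 W = 1.008 kW
Runtime = 12 h/day × 14 days = 168 h
Energy = 1.008 kW × 168 h = 169.344 kWh
Cost = 169.344 kWh × $0.10/kWh = $16.93

$16.93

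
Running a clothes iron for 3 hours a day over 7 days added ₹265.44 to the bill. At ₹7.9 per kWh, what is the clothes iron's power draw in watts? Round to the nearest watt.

Energy = ₹265.44 ÷ ₹7.9/kWh = 33.6 kWh
Runtime = 3 h/day × 7 days = 21 h
Power = 33.6 kWh ÷ 21 h = 1.6 kW = 1600 W

1600 W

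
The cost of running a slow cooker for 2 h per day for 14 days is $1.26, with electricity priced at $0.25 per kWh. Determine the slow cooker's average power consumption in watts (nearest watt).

Energy = $1.26 ÷ $0.25/kWh = 5.04 kWh
Runtime = 2 h/day × 14 days = 28 h
Power = 5.04 kWh ÷ 28 h = 0.18 kW = 180 W

180 W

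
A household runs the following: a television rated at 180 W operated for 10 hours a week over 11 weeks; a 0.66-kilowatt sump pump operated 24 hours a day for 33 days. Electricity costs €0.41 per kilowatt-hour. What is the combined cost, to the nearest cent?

television: Runtime = 10 h/week × 11 weeks = 110 h
television: 0.18 kW × 110 h = 19.8 kWh
sump pump: Runtime = 24 h × 33 = 792 h
sump pump: 0.66 kW × 792 h = 522.72 kWh
Total energy = 542.52 kWh
Cost = 542.52 × €0.41 = €222.43

€222.43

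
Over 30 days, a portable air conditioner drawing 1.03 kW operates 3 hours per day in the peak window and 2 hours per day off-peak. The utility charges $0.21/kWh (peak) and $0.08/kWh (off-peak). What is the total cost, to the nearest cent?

$24.41

Peak energy = 1.03 kW × 3 h × 30 = 92.7 kWh
Off-peak energy = 1.03 kW × 2 h × 30 = 61.8 kWh
Cost = 92.7 × $0.21 + 61.8 × $0.08 = $19.467 + $4.944 = $24.41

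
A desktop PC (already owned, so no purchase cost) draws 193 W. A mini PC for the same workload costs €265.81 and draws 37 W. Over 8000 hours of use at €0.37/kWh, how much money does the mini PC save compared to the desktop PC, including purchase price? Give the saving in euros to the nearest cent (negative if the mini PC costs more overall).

€195.95

desktop PC: €0.00 + (193/1000) kW × 8000 h × €0.37 = €0.00 + €571.28 = €571.28
mini PC: €265.81 + (37/1000) kW × 8000 h × €0.37 = €265.81 + €109.52 = €375.33
Saving = €571.28 − €375.33 = €195.95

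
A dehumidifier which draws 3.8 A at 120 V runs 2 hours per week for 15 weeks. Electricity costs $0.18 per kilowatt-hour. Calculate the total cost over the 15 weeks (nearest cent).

$2.46

Power = 3.8 A × 120 V = 456 W = 0.456 kW
Runtime = 2 h/week × 15 weeks = 30 h
Energy = 0.456 kW × 30 h = 13.68 kWh
Cost = 13.68 kWh × $0.18/kWh = $2.46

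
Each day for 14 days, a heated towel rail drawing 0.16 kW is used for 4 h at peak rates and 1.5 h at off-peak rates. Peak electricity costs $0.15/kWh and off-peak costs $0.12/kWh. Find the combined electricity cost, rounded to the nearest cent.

Peak energy = 0.16 kW × 4 h × 14 = 8.96 kWh
Off-peak energy = 0.16 kW × 1.5 h × 14 = 3.36 kWh
Cost = 8.96 × $0.15 + 3.36 × $0.12 = $1.344 + $0.4032 = $1.75

$1.75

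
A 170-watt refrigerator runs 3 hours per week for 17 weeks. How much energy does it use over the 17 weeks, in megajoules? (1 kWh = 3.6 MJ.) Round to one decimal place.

31.2 MJ

Runtime = 3 h/week × 17 weeks = 51 h
Energy = 0.17 kW × 51 h = 8.67 kWh
= 8.67 × 3.6 MJ = 31.2 MJ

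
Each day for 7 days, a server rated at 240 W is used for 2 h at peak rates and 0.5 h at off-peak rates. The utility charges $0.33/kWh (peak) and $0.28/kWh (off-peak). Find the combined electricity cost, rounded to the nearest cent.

Peak energy = 0.24 kW × 2 h × 7 = 3.36 kWh
Off-peak energy = 0.24 kW × 0.5 h × 7 = 0.84 kWh
Cost = 3.36 × $0.33 + 0.84 × $0.28 = $1.1088 + $0.2352 = $1.34

$1.34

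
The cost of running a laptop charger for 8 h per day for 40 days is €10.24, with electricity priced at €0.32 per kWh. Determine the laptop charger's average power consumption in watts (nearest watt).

100 W

Energy = €10.24 ÷ €0.32/kWh = 32 kWh
Runtime = 8 h/day × 40 days = 320 h
Power = 32 kWh ÷ 320 h = 0.1 kW = 100 W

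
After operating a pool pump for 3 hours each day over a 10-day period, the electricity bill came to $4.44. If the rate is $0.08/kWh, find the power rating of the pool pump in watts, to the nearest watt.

Energy = $4.44 ÷ $0.08/kWh = 55.5 kWh
Runtime = 3 h/day × 10 days = 30 h
Power = 55.5 kWh ÷ 30 h = 1.85 kW = 1850 W

1850 W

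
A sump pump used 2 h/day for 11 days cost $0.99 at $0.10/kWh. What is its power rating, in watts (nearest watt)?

Energy = $0.99 ÷ $0.10/kWh = 9.9 kWh
Runtime = 2 h/day × 11 days = 22 h
Power = 9.9 kWh ÷ 22 h = 0.45 kW = 450 W

450 W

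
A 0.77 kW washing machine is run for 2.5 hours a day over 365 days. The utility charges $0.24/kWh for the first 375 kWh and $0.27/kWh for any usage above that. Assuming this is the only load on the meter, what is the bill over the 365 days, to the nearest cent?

Runtime = 2.5 h/day × 365 days = 912.5 h
Energy = 0.77 kW × 912.5 h = 702.625 kWh
Tier 1 (0–375 kWh): 375 × $0.24 = $90
Above 375 kWh: 327.625 × $0.27 = $88.45875
Bill = $178.46

$178.46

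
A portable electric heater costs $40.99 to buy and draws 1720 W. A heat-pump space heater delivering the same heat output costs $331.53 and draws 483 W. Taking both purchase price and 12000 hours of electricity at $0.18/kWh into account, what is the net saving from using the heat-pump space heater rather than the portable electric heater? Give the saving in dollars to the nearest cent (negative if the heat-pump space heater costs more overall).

$2381.38

portable electric heater: $40.99 + (1720/1000) kW × 12000 h × $0.18 = $40.99 + $3715.2 = $3756.19
heat-pump space heater: $331.53 + (483/1000) kW × 12000 h × $0.18 = $331.53 + $1043.28 = $1374.81
Saving = $3756.19 − $1374.81 = $2381.38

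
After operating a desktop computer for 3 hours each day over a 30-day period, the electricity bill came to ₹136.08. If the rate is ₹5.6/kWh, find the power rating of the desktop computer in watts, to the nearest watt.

270 W

Energy = ₹136.08 ÷ ₹5.6/kWh = 24.3 kWh
Runtime = 3 h/day × 30 days = 90 h
Power = 24.3 kWh ÷ 90 h = 0.27 kW = 270 W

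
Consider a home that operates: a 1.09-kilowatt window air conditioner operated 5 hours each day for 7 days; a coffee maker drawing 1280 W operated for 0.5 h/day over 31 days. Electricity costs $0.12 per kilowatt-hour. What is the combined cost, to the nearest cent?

$6.96

window air conditioner: Runtime = 5 h/day × 7 days = 35 h
window air conditioner: 1.09 kW × 35 h = 38.15 kWh
coffee maker: Runtime = 0.5 h/day × 31 days = 15.5 h
coffee maker: 1.28 kW × 15.5 h = 19.84 kWh
Total energy = 57.99 kWh
Cost = 57.99 × $0.12 = $6.96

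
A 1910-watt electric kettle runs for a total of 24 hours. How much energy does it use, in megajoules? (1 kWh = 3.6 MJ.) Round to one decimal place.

165.0 MJ

Energy = 1.91 kW × 24 h = 45.84 kWh
= 45.84 × 3.6 MJ = 165.0 MJ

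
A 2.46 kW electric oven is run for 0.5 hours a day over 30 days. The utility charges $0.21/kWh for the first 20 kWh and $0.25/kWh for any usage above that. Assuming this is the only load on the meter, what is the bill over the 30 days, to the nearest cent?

Runtime = 0.5 h/day × 30 days = 15 h
Energy = 2.46 kW × 15 h = 36.9 kWh
Tier 1 (0–20 kWh): 20 × $0.21 = $4.2
Above 20 kWh: 16.9 × $0.25 = $4.225
Bill = $8.43

$8.43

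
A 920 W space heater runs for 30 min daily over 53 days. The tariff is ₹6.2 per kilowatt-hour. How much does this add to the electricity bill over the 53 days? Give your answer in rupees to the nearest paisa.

₹151.16

Runtime = 30 min × 53 = 1590 min = 26.5 h
Energy = 0.92 kW × 26.5 h = 24.38 kWh
Cost = 24.38 kWh × ₹6.2/kWh = ₹151.16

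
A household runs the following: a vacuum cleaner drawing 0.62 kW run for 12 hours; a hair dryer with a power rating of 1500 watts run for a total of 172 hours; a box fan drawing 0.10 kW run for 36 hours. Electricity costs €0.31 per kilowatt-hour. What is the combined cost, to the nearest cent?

€83.40

vacuum cleaner: 0.62 kW × 12 h = 7.44 kWh
hair dryer: 1.5 kW × 172 h = 258 kWh
box fan: 0.1 kW × 36 h = 3.6 kWh
Total energy = 269.04 kWh
Cost = 269.04 × €0.31 = €83.40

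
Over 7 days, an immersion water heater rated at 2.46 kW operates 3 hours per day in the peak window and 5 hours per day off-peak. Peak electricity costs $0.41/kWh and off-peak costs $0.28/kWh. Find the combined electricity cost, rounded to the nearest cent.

$45.29

Peak energy = 2.46 kW × 3 h × 7 = 51.66 kWh
Off-peak energy = 2.46 kW × 5 h × 7 = 86.1 kWh
Cost = 51.66 × $0.41 + 86.1 × $0.28 = $21.1806 + $24.108 = $45.29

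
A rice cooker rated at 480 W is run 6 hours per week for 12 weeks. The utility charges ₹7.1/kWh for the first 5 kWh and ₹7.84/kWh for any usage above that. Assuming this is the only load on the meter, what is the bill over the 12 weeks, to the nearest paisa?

₹267.25

Runtime = 6 h/week × 12 weeks = 72 h
Energy = 0.48 kW × 72 h = 34.56 kWh
Tier 1 (0–5 kWh): 5 × ₹7.1 = ₹35.5
Above 5 kWh: 29.56 × ₹7.84 = ₹231.7504
Bill = ₹267.25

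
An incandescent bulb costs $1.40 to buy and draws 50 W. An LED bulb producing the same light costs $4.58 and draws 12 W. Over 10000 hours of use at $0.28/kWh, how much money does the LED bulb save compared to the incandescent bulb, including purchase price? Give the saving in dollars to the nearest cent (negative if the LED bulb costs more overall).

$103.22

incandescent bulb: $1.40 + (50/1000) kW × 10000 h × $0.28 = $1.40 + $140 = $141.4
LED bulb: $4.58 + (12/1000) kW × 10000 h × $0.28 = $4.58 + $33.6 = $38.18
Saving = $141.4 − $38.18 = $103.22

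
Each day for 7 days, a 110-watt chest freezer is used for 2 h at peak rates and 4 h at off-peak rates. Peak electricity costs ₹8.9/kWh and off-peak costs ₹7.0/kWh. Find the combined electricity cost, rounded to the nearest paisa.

₹35.27

Peak energy = 0.11 kW × 2 h × 7 = 1.54 kWh
Off-peak energy = 0.11 kW × 4 h × 7 = 3.08 kWh
Cost = 1.54 × ₹8.9 + 3.08 × ₹7.0 = ₹13.706 + ₹21.56 = ₹35.27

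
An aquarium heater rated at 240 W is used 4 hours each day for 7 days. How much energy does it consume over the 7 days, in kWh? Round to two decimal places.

6.72 kWh

Runtime = 4 h/day × 7 days = 28 h
Energy = 0.24 kW × 28 h = 6.72 kWh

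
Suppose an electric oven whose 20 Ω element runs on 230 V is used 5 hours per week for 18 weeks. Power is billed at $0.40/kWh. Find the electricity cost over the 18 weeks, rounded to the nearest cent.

Power = V²/R = 230²/20 = 2645 W = 2.645 kW
Runtime = 5 h/week × 18 weeks = 90 h
Energy = 2.645 kW × 90 h = 238.05 kWh
Cost = 238.05 kWh × $0.40/kWh = $95.22

$95.22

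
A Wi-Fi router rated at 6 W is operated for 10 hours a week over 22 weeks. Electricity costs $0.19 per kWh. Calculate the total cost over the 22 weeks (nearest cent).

$0.25

Runtime = 10 h/week × 22 weeks = 220 h
Energy = 0.006 kW × 220 h = 1.32 kWh
Cost = 1.32 kWh × $0.19/kWh = $0.25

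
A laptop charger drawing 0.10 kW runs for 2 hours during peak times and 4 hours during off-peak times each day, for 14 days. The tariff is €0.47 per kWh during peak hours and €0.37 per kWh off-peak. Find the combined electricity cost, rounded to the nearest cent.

Peak energy = 0.1 kW × 2 h × 14 = 2.8 kWh
Off-peak energy = 0.1 kW × 4 h × 14 = 5.6 kWh
Cost = 2.8 × €0.47 + 5.6 × €0.37 = €1.316 + €2.072 = €3.39

€3.39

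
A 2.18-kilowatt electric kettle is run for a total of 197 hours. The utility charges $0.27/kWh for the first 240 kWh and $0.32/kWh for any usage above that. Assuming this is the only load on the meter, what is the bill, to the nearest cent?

$125.43

Energy = 2.18 kW × 197 h = 429.46 kWh
Tier 1 (0–240 kWh): 240 × $0.27 = $64.8
Above 240 kWh: 189.46 × $0.32 = $60.6272
Bill = $125.43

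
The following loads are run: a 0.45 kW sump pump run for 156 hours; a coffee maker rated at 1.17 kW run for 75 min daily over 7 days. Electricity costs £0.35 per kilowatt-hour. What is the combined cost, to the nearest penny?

£28.15

sump pump: 0.45 kW × 156 h = 70.2 kWh
coffee maker: Runtime = 75 min × 7 = 525 min = 8.75 h
coffee maker: 1.17 kW × 8.75 h = 10.2375 kWh
Total energy = 80.4375 kWh
Cost = 80.4375 × £0.35 = £28.15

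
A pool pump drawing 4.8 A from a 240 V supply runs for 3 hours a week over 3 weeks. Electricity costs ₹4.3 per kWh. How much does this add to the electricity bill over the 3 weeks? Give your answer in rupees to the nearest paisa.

Power = 4.8 A × 240 V = 1152 W = 1.152 kW
Runtime = 3 h/week × 3 weeks = 9 h
Energy = 1.152 kW × 9 h = 10.368 kWh
Cost = 10.368 kWh × ₹4.3/kWh = ₹44.58

₹44.58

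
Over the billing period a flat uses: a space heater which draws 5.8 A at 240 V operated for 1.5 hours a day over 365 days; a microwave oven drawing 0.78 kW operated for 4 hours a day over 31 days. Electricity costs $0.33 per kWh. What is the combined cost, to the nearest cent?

space heater: Power = 5.8 A × 240 V = 1392 W = 1.392 kW
space heater: Runtime = 1.5 h/day × 365 days = 547.5 h
space heater: 1.392 kW × 547.5 h = 762.12 kWh
microwave oven: Runtime = 4 h/day × 31 days = 124 h
microwave oven: 0.78 kW × 124 h = 96.72 kWh
Total energy = 858.84 kWh
Cost = 858.84 × $0.33 = $283.42

$283.42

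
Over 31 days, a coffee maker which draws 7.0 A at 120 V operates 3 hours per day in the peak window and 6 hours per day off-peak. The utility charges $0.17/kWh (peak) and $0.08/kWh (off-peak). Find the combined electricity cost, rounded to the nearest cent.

$25.78

Power = 7.0 A × 120 V = 840 W = 0.84 kW
Peak energy = 0.84 kW × 3 h × 31 = 78.12 kWh
Off-peak energy = 0.84 kW × 6 h × 31 = 156.24 kWh
Cost = 78.12 × $0.17 + 156.24 × $0.08 = $13.2804 + $12.4992 = $25.78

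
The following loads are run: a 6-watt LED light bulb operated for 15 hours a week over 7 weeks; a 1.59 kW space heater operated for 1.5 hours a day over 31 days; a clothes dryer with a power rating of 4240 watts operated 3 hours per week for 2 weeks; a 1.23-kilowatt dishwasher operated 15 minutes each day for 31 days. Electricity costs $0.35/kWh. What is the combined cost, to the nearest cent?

$38.34

LED light bulb: Runtime = 15 h/week × 7 weeks = 105 h
LED light bulb: 0.006 kW × 105 h = 0.63 kWh
space heater: Runtime = 1.5 h/day × 31 days = 46.5 h
space heater: 1.59 kW × 46.5 h = 73.935 kWh
clothes dryer: Runtime = 3 h/week × 2 weeks = 6 h
clothes dryer: 4.24 kW × 6 h = 25.44 kWh
dishwasher: Runtime = 15 min × 31 = 465 min = 7.75 h
dishwasher: 1.23 kW × 7.75 h = 9.5325 kWh
Total energy = 109.5375 kWh
Cost = 109.5375 × $0.35 = $38.34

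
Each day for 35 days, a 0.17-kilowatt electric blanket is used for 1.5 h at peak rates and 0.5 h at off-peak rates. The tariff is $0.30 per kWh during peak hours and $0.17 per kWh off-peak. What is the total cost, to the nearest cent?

Peak energy = 0.17 kW × 1.5 h × 35 = 8.925 kWh
Off-peak energy = 0.17 kW × 0.5 h × 35 = 2.975 kWh
Cost = 8.925 × $0.30 + 2.975 × $0.17 = $2.6775 + $0.50575 = $3.18

$3.18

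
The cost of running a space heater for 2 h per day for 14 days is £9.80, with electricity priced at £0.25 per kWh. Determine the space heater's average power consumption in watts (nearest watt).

1400 W

Energy = £9.80 ÷ £0.25/kWh = 39.2 kWh
Runtime = 2 h/day × 14 days = 28 h
Power = 39.2 kWh ÷ 28 h = 1.4 kW = 1400 W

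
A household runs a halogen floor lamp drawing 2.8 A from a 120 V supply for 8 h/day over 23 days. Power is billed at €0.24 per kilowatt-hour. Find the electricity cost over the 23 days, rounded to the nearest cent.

€14.84

Power = 2.8 A × 120 V = 336 W = 0.336 kW
Runtime = 8 h/day × 23 days = 184 h
Energy = 0.336 kW × 184 h = 61.824 kWh
Cost = 61.824 kWh × €0.24/kWh = €14.84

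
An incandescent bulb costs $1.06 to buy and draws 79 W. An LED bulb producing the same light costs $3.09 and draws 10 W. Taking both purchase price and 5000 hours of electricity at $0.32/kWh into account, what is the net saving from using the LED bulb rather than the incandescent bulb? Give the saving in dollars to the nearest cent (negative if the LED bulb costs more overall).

$108.37

incandescent bulb: $1.06 + (79/1000) kW × 5000 h × $0.32 = $1.06 + $126.4 = $127.46
LED bulb: $3.09 + (10/1000) kW × 5000 h × $0.32 = $3.09 + $16 = $19.09
Saving = $127.46 − $19.09 = $108.37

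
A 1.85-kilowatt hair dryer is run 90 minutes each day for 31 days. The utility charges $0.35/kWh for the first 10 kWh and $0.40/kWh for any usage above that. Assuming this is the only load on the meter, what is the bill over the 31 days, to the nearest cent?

$33.91

Runtime = 90 min × 31 = 2790 min = 46.5 h
Energy = 1.85 kW × 46.5 h = 86.025 kWh
Tier 1 (0–10 kWh): 10 × $0.35 = $3.5
Above 10 kWh: 76.025 × $0.40 = $30.41
Bill = $33.91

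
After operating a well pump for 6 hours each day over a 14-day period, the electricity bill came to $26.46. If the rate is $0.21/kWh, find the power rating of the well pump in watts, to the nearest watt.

1500 W

Energy = $26.46 ÷ $0.21/kWh = 126 kWh
Runtime = 6 h/day × 14 days = 84 h
Power = 126 kWh ÷ 84 h = 1.5 kW = 1500 W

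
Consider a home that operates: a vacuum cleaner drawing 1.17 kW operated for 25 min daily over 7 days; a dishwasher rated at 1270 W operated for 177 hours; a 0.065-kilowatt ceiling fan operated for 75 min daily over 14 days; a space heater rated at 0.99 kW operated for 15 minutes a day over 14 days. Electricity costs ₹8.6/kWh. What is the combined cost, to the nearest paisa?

₹2002.12

vacuum cleaner: Runtime = 25 min × 7 = 175 min = 2.916666… h
vacuum cleaner: 1.17 kW × 2.916666… h = 3.4125 kWh
dishwasher: 1.27 kW × 177 h = 224.79 kWh
ceiling fan: Runtime = 75 min × 14 = 1050 min = 17.5 h
ceiling fan: 0.065 kW × 17.5 h = 1.1375 kWh
space heater: Runtime = 15 min × 14 = 210 min = 3.5 h
space heater: 0.99 kW × 3.5 h = 3.465 kWh
Total energy = 232.805 kWh
Cost = 232.805 × ₹8.6 = ₹2002.12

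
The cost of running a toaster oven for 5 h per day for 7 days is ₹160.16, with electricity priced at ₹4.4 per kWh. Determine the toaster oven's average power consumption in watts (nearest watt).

Energy = ₹160.16 ÷ ₹4.4/kWh = 36.4 kWh
Runtime = 5 h/day × 7 days = 35 h
Power = 36.4 kWh ÷ 35 h = 1.04 kW = 1040 W

1040 W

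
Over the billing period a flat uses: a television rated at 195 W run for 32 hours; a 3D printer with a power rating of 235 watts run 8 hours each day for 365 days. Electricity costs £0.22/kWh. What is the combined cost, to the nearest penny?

television: 0.195 kW × 32 h = 6.24 kWh
3D printer: Runtime = 8 h/day × 365 days = 2920 h
3D printer: 0.235 kW × 2920 h = 686.2 kWh
Total energy = 692.44 kWh
Cost = 692.44 × £0.22 = £152.34

£152.34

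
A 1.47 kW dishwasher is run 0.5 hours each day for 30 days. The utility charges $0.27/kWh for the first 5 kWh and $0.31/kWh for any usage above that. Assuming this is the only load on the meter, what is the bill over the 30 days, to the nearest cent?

Runtime = 0.5 h/day × 30 days = 15 h
Energy = 1.47 kW × 15 h = 22.05 kWh
Tier 1 (0–5 kWh): 5 × $0.27 = $1.35
Above 5 kWh: 17.05 × $0.31 = $5.2855
Bill = $6.64

$6.64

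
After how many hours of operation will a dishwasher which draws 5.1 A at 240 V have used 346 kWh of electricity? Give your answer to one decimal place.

282.7 h

Power = 5.1 A × 240 V = 1224 W = 1.224 kW
Hours = 346 kWh ÷ 1.224 kW = 282.7 h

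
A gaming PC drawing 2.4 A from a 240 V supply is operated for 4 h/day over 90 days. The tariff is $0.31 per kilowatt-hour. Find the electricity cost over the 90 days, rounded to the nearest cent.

$64.28

Power = 2.4 A × 240 V = 576 W = 0.576 kW
Runtime = 4 h/day × 90 days = 360 h
Energy = 0.576 kW × 360 h = 207.36 kWh
Cost = 207.36 kWh × $0.31/kWh = $64.28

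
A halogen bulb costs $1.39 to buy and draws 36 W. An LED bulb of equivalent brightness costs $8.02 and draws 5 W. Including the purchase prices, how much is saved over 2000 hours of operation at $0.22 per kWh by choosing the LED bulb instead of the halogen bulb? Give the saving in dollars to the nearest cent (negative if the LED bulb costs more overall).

halogen bulb: $1.39 + (36/1000) kW × 2000 h × $0.22 = $1.39 + $15.84 = $17.23
LED bulb: $8.02 + (5/1000) kW × 2000 h × $0.22 = $8.02 + $2.2 = $10.22
Saving = $17.23 − $10.22 = $7.01

$7.01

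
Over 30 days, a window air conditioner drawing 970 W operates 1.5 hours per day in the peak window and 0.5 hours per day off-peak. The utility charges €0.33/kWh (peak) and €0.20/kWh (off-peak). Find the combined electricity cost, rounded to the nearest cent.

Peak energy = 0.97 kW × 1.5 h × 30 = 43.65 kWh
Off-peak energy = 0.97 kW × 0.5 h × 30 = 14.55 kWh
Cost = 43.65 × €0.33 + 14.55 × €0.20 = €14.4045 + €2.91 = €17.31

€17.31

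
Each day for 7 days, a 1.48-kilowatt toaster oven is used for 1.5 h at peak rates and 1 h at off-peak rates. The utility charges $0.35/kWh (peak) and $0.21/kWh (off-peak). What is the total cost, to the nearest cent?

Peak energy = 1.48 kW × 1.5 h × 7 = 15.54 kWh
Off-peak energy = 1.48 kW × 1 h × 7 = 10.36 kWh
Cost = 15.54 × $0.35 + 10.36 × $0.21 = $5.439 + $2.1756 = $7.61

$7.61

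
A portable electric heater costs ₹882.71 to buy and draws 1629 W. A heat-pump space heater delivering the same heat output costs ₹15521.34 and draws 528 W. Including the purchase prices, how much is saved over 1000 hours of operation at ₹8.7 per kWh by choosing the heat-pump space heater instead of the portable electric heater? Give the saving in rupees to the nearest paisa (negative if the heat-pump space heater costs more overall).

-₹5059.93

portable electric heater: ₹882.71 + (1629/1000) kW × 1000 h × ₹8.7 = ₹882.71 + ₹14172.3 = ₹15055.01
heat-pump space heater: ₹15521.34 + (528/1000) kW × 1000 h × ₹8.7 = ₹15521.34 + ₹4593.6 = ₹20114.94
Saving = ₹15055.01 − ₹20114.94 = −₹5059.93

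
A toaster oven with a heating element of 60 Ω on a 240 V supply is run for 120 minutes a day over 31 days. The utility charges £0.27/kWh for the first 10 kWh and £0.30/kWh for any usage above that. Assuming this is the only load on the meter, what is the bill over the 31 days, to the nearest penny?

Power = V²/R = 240²/60 = 960 W = 0.96 kW
Runtime = 120 min × 31 = 3720 min = 62 h
Energy = 0.96 kW × 62 h = 59.52 kWh
Tier 1 (0–10 kWh): 10 × £0.27 = £2.7
Above 10 kWh: 49.52 × £0.30 = £14.856
Bill = £17.56

£17.56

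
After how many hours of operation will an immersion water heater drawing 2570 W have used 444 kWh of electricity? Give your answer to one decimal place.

172.8 h

Hours = 444 kWh ÷ 2.57 kW = 172.8 h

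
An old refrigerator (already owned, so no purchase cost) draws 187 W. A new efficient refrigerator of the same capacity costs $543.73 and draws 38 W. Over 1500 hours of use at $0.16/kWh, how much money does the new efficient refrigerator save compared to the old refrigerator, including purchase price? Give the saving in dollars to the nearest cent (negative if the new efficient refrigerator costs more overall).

old refrigerator: $0.00 + (187/1000) kW × 1500 h × $0.16 = $0.00 + $44.88 = $44.88
new efficient refrigerator: $543.73 + (38/1000) kW × 1500 h × $0.16 = $543.73 + $9.12 = $552.85
Saving = $44.88 − $552.85 = −$507.97

-$507.97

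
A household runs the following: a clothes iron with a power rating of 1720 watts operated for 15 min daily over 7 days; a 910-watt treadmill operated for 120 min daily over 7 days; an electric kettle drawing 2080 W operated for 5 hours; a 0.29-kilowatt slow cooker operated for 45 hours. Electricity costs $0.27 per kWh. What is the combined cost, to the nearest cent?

clothes iron: Runtime = 15 min × 7 = 105 min = 1.75 h
clothes iron: 1.72 kW × 1.75 h = 3.01 kWh
treadmill: Runtime = 120 min × 7 = 840 min = 14 h
treadmill: 0.91 kW × 14 h = 12.74 kWh
electric kettle: 2.08 kW × 5 h = 10.4 kWh
slow cooker: 0.29 kW × 45 h = 13.05 kWh
Total energy = 39.2 kWh
Cost = 39.2 × $0.27 = $10.58

$10.58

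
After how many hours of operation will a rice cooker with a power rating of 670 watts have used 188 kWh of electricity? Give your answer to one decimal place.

280.6 h

Hours = 188 kWh ÷ 0.67 kW = 280.6 h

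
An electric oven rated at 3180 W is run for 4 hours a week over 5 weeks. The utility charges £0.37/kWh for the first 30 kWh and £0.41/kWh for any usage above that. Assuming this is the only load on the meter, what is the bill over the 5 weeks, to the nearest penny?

Runtime = 4 h/week × 5 weeks = 20 h
Energy = 3.18 kW × 20 h = 63.6 kWh
Tier 1 (0–30 kWh): 30 × £0.37 = £11.1
Above 30 kWh: 33.6 × £0.41 = £13.776
Bill = £24.88

£24.88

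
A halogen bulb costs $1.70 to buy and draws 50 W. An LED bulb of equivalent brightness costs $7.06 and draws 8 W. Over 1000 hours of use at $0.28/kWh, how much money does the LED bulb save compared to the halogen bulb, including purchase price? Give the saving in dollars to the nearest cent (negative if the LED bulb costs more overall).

halogen bulb: $1.70 + (50/1000) kW × 1000 h × $0.28 = $1.70 + $14 = $15.7
LED bulb: $7.06 + (8/1000) kW × 1000 h × $0.28 = $7.06 + $2.24 = $9.3
Saving = $15.7 − $9.3 = $6.4

$6.40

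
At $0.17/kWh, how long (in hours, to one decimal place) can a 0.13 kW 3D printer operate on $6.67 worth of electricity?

Energy available = $6.67 ÷ $0.17/kWh = 39.2353 kWh
Hours = 39.2353 kWh ÷ 0.13 kW = 301.8 h

301.8 h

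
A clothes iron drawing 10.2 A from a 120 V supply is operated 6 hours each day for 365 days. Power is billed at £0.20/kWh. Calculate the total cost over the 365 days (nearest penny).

£536.11

Power = 10.2 A × 120 V = 1224 W = 1.224 kW
Runtime = 6 h/day × 365 days = 2190 h
Energy = 1.224 kW × 2190 h = 2680.56 kWh
Cost = 2680.56 kWh × £0.20/kWh = £536.11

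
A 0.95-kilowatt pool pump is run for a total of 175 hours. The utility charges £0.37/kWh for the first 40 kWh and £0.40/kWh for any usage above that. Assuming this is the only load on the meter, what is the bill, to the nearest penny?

£65.30

Energy = 0.95 kW × 175 h = 166.25 kWh
Tier 1 (0–40 kWh): 40 × £0.37 = £14.8
Above 40 kWh: 126.25 × £0.40 = £50.5
Bill = £65.30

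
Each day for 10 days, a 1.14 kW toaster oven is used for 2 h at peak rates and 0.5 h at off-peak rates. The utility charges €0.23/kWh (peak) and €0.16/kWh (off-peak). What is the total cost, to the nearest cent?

€6.16

Peak energy = 1.14 kW × 2 h × 10 = 22.8 kWh
Off-peak energy = 1.14 kW × 0.5 h × 10 = 5.7 kWh
Cost = 22.8 × €0.23 + 5.7 × €0.16 = €5.244 + €0.912 = €6.16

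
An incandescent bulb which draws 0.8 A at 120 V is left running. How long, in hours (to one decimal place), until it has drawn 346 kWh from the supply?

3604.2 h

Power = 0.8 A × 120 V = 96 W = 0.096 kW
Hours = 346 kWh ÷ 0.096 kW = 3604.2 h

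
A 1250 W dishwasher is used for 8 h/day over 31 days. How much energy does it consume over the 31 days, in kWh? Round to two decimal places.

Runtime = 8 h/day × 31 days = 248 h
Energy = 1.25 kW × 248 h = 310 kWh

310.00 kWh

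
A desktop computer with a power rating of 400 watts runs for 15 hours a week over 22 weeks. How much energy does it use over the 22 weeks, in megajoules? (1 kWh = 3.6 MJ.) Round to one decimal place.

Runtime = 15 h/week × 22 weeks = 330 h
Energy = 0.4 kW × 330 h = 132 kWh
= 132 × 3.6 MJ = 475.2 MJ

475.2 MJ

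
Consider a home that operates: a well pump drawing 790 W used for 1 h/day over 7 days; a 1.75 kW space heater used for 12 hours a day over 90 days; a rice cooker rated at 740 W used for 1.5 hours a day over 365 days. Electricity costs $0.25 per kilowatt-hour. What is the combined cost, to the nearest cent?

well pump: Runtime = 1 h/day × 7 days = 7 h
well pump: 0.79 kW × 7 h = 5.53 kWh
space heater: Runtime = 12 h/day × 90 days = 1080 h
space heater: 1.75 kW × 1080 h = 1890 kWh
rice cooker: Runtime = 1.5 h/day × 365 days = 547.5 h
rice cooker: 0.74 kW × 547.5 h = 405.15 kWh
Total energy = 2300.68 kWh
Cost = 2300.68 × $0.25 = $575.17

$575.17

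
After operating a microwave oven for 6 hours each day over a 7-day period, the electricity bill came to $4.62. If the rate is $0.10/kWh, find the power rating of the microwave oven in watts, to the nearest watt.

Energy = $4.62 ÷ $0.10/kWh = 46.2 kWh
Runtime = 6 h/day × 7 days = 42 h
Power = 46.2 kWh ÷ 42 h = 1.1 kW = 1100 W

1100 W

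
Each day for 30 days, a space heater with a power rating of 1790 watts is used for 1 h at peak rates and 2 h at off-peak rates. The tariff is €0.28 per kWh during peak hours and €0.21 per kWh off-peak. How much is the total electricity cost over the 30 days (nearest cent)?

Peak energy = 1.79 kW × 1 h × 30 = 53.7 kWh
Off-peak energy = 1.79 kW × 2 h × 30 = 107.4 kWh
Cost = 53.7 × €0.28 + 107.4 × €0.21 = €15.036 + €22.554 = €37.59

€37.59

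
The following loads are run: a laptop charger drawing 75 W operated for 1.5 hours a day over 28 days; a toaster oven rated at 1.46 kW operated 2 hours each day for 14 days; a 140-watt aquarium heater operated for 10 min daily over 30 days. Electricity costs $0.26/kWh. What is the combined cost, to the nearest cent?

$11.63

laptop charger: Runtime = 1.5 h/day × 28 days = 42 h
laptop charger: 0.075 kW × 42 h = 3.15 kWh
toaster oven: Runtime = 2 h/day × 14 days = 28 h
toaster oven: 1.46 kW × 28 h = 40.88 kWh
aquarium heater: Runtime = 10 min × 30 = 300 min = 5 h
aquarium heater: 0.14 kW × 5 h = 0.7 kWh
Total energy = 44.73 kWh
Cost = 44.73 × $0.26 = $11.63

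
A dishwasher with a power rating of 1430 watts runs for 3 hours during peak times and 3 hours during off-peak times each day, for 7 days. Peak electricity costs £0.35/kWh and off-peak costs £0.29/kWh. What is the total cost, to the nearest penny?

Peak energy = 1.43 kW × 3 h × 7 = 30.03 kWh
Off-peak energy = 1.43 kW × 3 h × 7 = 30.03 kWh
Cost = 30.03 × £0.35 + 30.03 × £0.29 = £10.5105 + £8.7087 = £19.22

£19.22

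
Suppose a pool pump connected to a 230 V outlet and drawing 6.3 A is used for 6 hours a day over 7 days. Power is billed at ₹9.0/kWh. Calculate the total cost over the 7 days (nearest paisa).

₹547.72

Power = 6.3 A × 230 V = 1449 W = 1.449 kW
Runtime = 6 h/day × 7 days = 42 h
Energy = 1.449 kW × 42 h = 60.858 kWh
Cost = 60.858 kWh × ₹9.0/kWh = ₹547.72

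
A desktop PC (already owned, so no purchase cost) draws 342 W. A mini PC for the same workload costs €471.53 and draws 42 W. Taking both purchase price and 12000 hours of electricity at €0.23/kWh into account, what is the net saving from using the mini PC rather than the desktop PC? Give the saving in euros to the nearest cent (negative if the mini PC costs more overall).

desktop PC: €0.00 + (342/1000) kW × 12000 h × €0.23 = €0.00 + €943.92 = €943.92
mini PC: €471.53 + (42/1000) kW × 12000 h × €0.23 = €471.53 + €115.92 = €587.45
Saving = €943.92 − €587.45 = €356.47

€356.47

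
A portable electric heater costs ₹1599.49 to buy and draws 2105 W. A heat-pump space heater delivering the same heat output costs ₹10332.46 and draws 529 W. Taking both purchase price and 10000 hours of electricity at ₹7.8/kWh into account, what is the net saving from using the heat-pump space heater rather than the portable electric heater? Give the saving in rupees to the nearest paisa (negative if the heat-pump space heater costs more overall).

portable electric heater: ₹1599.49 + (2105/1000) kW × 10000 h × ₹7.8 = ₹1599.49 + ₹164190 = ₹165789.49
heat-pump space heater: ₹10332.46 + (529/1000) kW × 10000 h × ₹7.8 = ₹10332.46 + ₹41262 = ₹51594.46
Saving = ₹165789.49 − ₹51594.46 = ₹114195.03

₹114195.03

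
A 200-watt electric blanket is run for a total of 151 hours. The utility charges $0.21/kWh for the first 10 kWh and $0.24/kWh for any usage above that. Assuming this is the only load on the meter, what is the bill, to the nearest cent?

$6.95

Energy = 0.2 kW × 151 h = 30.2 kWh
Tier 1 (0–10 kWh): 10 × $0.21 = $2.1
Above 10 kWh: 20.2 × $0.24 = $4.848
Bill = $6.95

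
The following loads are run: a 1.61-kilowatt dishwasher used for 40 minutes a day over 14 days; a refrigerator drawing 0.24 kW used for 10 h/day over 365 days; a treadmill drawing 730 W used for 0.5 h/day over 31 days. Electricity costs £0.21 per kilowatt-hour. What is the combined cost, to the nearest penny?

dishwasher: Runtime = 40 min × 14 = 560 min = 9.333333… h
dishwasher: 1.61 kW × 9.333333… h = 15.026666… kWh
refrigerator: Runtime = 10 h/day × 365 days = 3650 h
refrigerator: 0.24 kW × 3650 h = 876 kWh
treadmill: Runtime = 0.5 h/day × 31 days = 15.5 h
treadmill: 0.73 kW × 15.5 h = 11.315 kWh
Total energy = 902.341666… kWh
Cost = 902.341666… × £0.21 = £189.49

£189.49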